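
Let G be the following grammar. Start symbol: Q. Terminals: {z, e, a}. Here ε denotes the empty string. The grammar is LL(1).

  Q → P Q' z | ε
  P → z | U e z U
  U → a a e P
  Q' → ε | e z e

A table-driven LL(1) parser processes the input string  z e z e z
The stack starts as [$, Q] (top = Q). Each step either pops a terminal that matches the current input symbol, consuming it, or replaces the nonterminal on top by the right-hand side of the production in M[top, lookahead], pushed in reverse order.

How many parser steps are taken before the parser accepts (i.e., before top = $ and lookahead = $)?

8

     Stack      Input        Action
  1  $ Q        z e z e z $  expand Q → P Q' z
  2  $ z Q' P   z e z e z $  expand P → z
  3  $ z Q' z   z e z e z $  match z
  4  $ z Q'     e z e z $    expand Q' → e z e
  5  $ z e z e  e z e z $    match e
  6  $ z e z    z e z $      match z
  7  $ z e      e z $        match e
  8  $ z        z $          match z
Accept reached after 8 steps.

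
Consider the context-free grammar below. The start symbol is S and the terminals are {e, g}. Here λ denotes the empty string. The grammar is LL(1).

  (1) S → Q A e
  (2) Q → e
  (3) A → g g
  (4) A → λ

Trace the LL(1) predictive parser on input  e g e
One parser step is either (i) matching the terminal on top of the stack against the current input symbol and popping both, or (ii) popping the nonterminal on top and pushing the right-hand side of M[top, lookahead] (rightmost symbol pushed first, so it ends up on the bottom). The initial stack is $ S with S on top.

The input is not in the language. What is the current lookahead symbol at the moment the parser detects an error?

e

     Stack    Input    Action
  1  $ S      e g e $  expand S → Q A e
  2  $ e A Q  e g e $  expand Q → e
  3  $ e A e  e g e $  match e
  4  $ e A    g e $    expand A → g g
  5  $ e g g  g e $    match g
  6  $ e g    e $      error: top is terminal g but lookahead is e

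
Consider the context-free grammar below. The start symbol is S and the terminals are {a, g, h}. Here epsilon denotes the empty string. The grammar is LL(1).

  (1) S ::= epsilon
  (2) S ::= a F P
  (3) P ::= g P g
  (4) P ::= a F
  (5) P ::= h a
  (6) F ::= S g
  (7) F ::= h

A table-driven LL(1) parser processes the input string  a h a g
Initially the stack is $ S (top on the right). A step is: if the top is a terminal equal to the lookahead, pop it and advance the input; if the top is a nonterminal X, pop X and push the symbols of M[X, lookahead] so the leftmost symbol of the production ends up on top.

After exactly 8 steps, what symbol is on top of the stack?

step 1: stack=$ S  input=a h a g $  — expand S ::= a F P
step 2: stack=$ P F a  input=a h a g $  — match a
step 3: stack=$ P F  input=h a g $  — expand F ::= h
step 4: stack=$ P h  input=h a g $  — match h
step 5: stack=$ P  input=a g $  — expand P ::= a F
step 6: stack=$ F a  input=a g $  — match a
step 7: stack=$ F  input=g $  — expand F ::= S g
step 8: stack=$ g S  input=g $  — expand S ::= epsilon
Stack after step 8: $ g (top = g).

g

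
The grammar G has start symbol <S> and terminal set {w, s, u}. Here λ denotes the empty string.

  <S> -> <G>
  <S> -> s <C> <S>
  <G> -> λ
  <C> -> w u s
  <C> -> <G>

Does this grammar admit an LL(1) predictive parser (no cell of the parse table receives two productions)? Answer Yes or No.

FIRST(<S>) = {λ, s}
FIRST(<G>) = {λ}
FIRST(<C>) = {λ, w}
FOLLOW(<S>) = {$}
FOLLOW(<G>) = {$, s}
FOLLOW(<C>) = {$, s}
Each cell of M receives at most one production.

Yes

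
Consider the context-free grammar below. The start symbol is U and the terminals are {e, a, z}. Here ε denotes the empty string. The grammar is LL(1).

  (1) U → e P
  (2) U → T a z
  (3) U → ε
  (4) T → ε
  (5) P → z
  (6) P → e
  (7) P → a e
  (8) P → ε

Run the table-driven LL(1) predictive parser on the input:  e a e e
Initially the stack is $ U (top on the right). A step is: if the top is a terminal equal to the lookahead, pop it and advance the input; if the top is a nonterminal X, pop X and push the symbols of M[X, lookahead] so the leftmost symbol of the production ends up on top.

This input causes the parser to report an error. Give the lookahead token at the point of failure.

e

step 1: stack=$ U  input=e a e e $  — expand U → e P
step 2: stack=$ P e  input=e a e e $  — match e
step 3: stack=$ P  input=a e e $  — expand P → a e
step 4: stack=$ e a  input=a e e $  — match a
step 5: stack=$ e  input=e e $  — match e
step 6: stack=$  input=e $  — error: stack empty but input remains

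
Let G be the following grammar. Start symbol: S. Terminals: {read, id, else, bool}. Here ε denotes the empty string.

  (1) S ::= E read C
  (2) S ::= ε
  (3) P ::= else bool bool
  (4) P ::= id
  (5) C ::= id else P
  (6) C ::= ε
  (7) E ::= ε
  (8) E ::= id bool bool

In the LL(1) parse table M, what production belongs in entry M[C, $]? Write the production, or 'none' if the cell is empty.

FIRST(P) = {else, id}
FIRST(C) = {ε, id}
FIRST(E) = {ε, id}
FIRST(S) = {ε, id, read}  (via E read C)
FOLLOW(S) includes $ since S is the start symbol.
FOLLOW(S): S appears on no right-hand side. Thus FOLLOW(S) = {$}.
FOLLOW(C): in S::=E read C, the suffix after C is empty, so FOLLOW(C) ⊇ FOLLOW(S) = {$}. Thus FOLLOW(C) = {$}.
For C ::= id else P: FIRST(id else P) = {id}, so it goes in M[C, t] for t ∈ {id}.
For C ::= ε: FIRST(ε) = {ε}, so it goes in M[C, t] for t ∈ {}; since ε ∈ FIRST, also for every t ∈ FOLLOW(C) = {$}.

C ::= ε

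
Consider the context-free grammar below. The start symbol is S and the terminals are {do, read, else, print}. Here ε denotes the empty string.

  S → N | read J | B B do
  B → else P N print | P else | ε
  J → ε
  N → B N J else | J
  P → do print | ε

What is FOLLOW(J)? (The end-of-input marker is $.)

FIRST(J) = {ε}
FIRST(P) = {ε, do}
FIRST(B) = {ε, do, else}  (via P else)
FIRST(N) = {ε, do, else}  (via B N J else, J)
FIRST(S) = {ε, do, else, read}  (via N, B B do)
FOLLOW(S) includes $ since S is the start symbol.
FOLLOW(S): S appears on no right-hand side. Thus FOLLOW(S) = {$}.
FOLLOW(B): in S→B B do (occurrence 1), B is followed by B do with FIRST {do, else}; in S→B B do (occurrence 2), B is followed by do with FIRST {do}; in N→B N J else, B is followed by N J else with FIRST {do, else}. Thus FOLLOW(B) = {do, else}.
FOLLOW(N): in S→N, the suffix after N is empty, so FOLLOW(N) ⊇ FOLLOW(S) = {$}; in B→else P N print, N is followed by print with FIRST {print}; in N→B N J else, N is followed by J else with FIRST {else}. Thus FOLLOW(N) = {$, else, print}.
FOLLOW(J): in S→read J, the suffix after J is empty, so FOLLOW(J) ⊇ FOLLOW(S) = {$}; in N→B N J else, J is followed by else with FIRST {else}; in N→J, the suffix after J is empty, so FOLLOW(J) ⊇ FOLLOW(N) = {$, else, print}. Thus FOLLOW(J) = {$, else, print}.
FOLLOW(P): in B→else P N print, P is followed by N print with FIRST {do, else, print}; in B→P else, P is followed by else with FIRST {else}. Thus FOLLOW(P) = {do, else, print}.

{$, else, print}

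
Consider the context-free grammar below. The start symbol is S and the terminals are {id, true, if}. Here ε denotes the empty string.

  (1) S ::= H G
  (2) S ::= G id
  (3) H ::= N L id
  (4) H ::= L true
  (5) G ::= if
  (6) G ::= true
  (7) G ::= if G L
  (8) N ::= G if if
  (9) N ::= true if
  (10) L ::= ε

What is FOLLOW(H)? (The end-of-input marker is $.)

{if, true}

FIRST(G): from G::=if we get {if}; from G::=true we get {true}; from G::=if G L we get {if}. So FIRST(G) = {if, true}.
FIRST(L): from L::=ε we get {ε}. So FIRST(L) = {ε}.
FIRST(N): from N::=G if if we get {if, true}; from N::=true if we get {true}. So FIRST(N) = {if, true}.
FIRST(H): from H::=N L id we get {if, true}; from H::=L true we get {true}. So FIRST(H) = {if, true}.
FIRST(S): from S::=H G we get {if, true}; from S::=G id we get {if, true}. So FIRST(S) = {if, true}.
FOLLOW(S) includes $ since S is the start symbol.
FOLLOW(S): S appears on no right-hand side. Thus FOLLOW(S) = {$}.
FOLLOW(H): in S::=H G, H is followed by G with FIRST {if, true}. Thus FOLLOW(H) = {if, true}.
FOLLOW(G): in S::=H G, the suffix after G is empty, so FOLLOW(G) ⊇ FOLLOW(S) = {$}; in S::=G id, G is followed by id with FIRST {id}; in G::=if G L, G is followed by L with FIRST {ε}; in G::=if G L, the suffix after G is nullable (adds nothing new); in N::=G if if, G is followed by if if with FIRST {if}. Thus FOLLOW(G) = {$, id, if}.
FOLLOW(N): in H::=N L id, N is followed by L id with FIRST {id}. Thus FOLLOW(N) = {id}.
FOLLOW(L): in H::=N L id, L is followed by id with FIRST {id}; in H::=L true, L is followed by true with FIRST {true}; in G::=if G L, the suffix after L is empty, so FOLLOW(L) ⊇ FOLLOW(G) = {$, id, if}. Thus FOLLOW(L) = {$, id, if, true}.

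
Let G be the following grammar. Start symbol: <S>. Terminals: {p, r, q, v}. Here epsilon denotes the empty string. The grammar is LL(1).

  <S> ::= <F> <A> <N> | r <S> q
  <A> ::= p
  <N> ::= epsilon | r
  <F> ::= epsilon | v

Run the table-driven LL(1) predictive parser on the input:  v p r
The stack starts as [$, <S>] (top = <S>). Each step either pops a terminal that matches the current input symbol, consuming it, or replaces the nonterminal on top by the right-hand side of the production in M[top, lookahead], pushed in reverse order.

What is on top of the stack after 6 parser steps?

step 1: stack=$ <S>  input=v p r $  — expand <S> ::= <F> <A> <N>
step 2: stack=$ <N> <A> <F>  input=v p r $  — expand <F> ::= v
step 3: stack=$ <N> <A> v  input=v p r $  — match v
step 4: stack=$ <N> <A>  input=p r $  — expand <A> ::= p
step 5: stack=$ <N> p  input=p r $  — match p
step 6: stack=$ <N>  input=r $  — expand <N> ::= r
Stack after step 6: $ r (top = r).

r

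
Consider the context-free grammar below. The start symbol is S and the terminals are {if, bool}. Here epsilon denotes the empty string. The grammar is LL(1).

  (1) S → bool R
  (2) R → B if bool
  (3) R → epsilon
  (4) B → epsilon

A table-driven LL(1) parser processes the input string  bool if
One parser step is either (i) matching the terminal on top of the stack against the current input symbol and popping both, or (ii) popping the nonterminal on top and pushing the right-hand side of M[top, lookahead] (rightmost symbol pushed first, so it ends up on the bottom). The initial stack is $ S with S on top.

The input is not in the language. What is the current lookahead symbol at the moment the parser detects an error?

step 1: stack=$ S  input=bool if $  — expand S → bool R
step 2: stack=$ R bool  input=bool if $  — match bool
step 3: stack=$ R  input=if $  — expand R → B if bool
step 4: stack=$ bool if B  input=if $  — expand B → epsilon
step 5: stack=$ bool if  input=if $  — match if
step 6: stack=$ bool  input=$  — error: top is terminal bool but lookahead is $

$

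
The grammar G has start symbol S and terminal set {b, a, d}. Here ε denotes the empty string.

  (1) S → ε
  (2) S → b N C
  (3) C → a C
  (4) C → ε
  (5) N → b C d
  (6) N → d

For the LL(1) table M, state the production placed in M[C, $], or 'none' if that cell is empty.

FIRST(S) = {ε, b}
FIRST(C) = {ε, a}
FIRST(N) = {b, d}
FOLLOW(S) includes $ since S is the start symbol.
FOLLOW(S): S appears on no right-hand side. Thus FOLLOW(S) = {$}.
FOLLOW(C): in S→b N C, the suffix after C is empty, so FOLLOW(C) ⊇ FOLLOW(S) = {$}; in C→a C, the suffix after C is empty (adds nothing new); in N→b C d, C is followed by d with FIRST {d}. Thus FOLLOW(C) = {$, d}.
For C → a C: FIRST(a C) = {a}, so it goes in M[C, t] for t ∈ {a}.
For C → ε: FIRST(ε) = {ε}, so it goes in M[C, t] for t ∈ {}; since ε ∈ FIRST, also for every t ∈ FOLLOW(C) = {$, d}.

C → ε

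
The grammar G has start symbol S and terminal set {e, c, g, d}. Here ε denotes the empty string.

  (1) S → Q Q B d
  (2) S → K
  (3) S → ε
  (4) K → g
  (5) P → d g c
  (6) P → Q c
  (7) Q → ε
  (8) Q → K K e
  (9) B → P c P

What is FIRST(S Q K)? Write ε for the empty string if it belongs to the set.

FIRST(K): from K→g we get {g}. So FIRST(K) = {g}.
FIRST(Q): from Q→ε we get {ε}; from Q→K K e we get {g}. So FIRST(Q) = {ε, g}.
FIRST(P): from P→d g c we get {d}; from P→Q c we get {c, g}. So FIRST(P) = {c, d, g}.
FIRST(B): from B→P c P we get {c, d, g}. So FIRST(B) = {c, d, g}.
FIRST(S): from S→Q Q B d we get {c, d, g}; from S→K we get {g}; from S→ε we get {ε}. So FIRST(S) = {ε, c, d, g}.
FIRST(S Q K): take FIRST of each symbol in turn, carrying on past any symbol whose FIRST contains ε; result {c, d, g}.

{c, d, g}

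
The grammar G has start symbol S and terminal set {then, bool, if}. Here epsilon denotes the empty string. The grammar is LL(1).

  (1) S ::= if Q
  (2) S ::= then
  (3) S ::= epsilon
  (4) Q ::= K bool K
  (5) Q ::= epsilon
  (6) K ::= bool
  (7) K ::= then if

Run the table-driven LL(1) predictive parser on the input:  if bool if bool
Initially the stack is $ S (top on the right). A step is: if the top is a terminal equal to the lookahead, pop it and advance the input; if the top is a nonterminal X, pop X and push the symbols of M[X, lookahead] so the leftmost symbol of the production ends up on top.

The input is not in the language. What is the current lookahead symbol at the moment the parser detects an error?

if

step 1: stack=$ S  input=if bool if bool $  — expand S ::= if Q
step 2: stack=$ Q if  input=if bool if bool $  — match if
step 3: stack=$ Q  input=bool if bool $  — expand Q ::= K bool K
step 4: stack=$ K bool K  input=bool if bool $  — expand K ::= bool
step 5: stack=$ K bool bool  input=bool if bool $  — match bool
step 6: stack=$ K bool  input=if bool $  — error: top is terminal bool but lookahead is if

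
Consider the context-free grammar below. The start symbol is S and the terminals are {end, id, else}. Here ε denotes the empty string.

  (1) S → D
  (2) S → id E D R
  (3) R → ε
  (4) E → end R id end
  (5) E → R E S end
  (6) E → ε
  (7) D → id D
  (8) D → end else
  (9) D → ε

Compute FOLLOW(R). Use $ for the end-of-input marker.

FIRST(R) = {ε}
FIRST(D) = {ε, end, id}
FIRST(S) = {ε, end, id}  (via D)
FIRST(E) = {ε, end, id}  (via R E S end)
FOLLOW(S) includes $ since S is the start symbol.
FOLLOW(S): in E→R E S end, S is followed by end with FIRST {end}. Thus FOLLOW(S) = {$, end}.
FOLLOW(R): in S→id E D R, the suffix after R is empty, so FOLLOW(R) ⊇ FOLLOW(S) = {$, end}; in E→end R id end, R is followed by id end with FIRST {id}; in E→R E S end, R is followed by E S end with FIRST {end, id}. Thus FOLLOW(R) = {$, end, id}.
FOLLOW(E): in S→id E D R, E is followed by D R with FIRST {ε, end, id}; in S→id E D R, the suffix after E is nullable, so FOLLOW(E) ⊇ FOLLOW(S) = {$, end}; in E→R E S end, E is followed by S end with FIRST {end, id}. Thus FOLLOW(E) = {$, end, id}.
FOLLOW(D): in S→D, the suffix after D is empty, so FOLLOW(D) ⊇ FOLLOW(S) = {$, end}; in S→id E D R, D is followed by R with FIRST {ε}; in S→id E D R, the suffix after D is nullable, so FOLLOW(D) ⊇ FOLLOW(S) = {$, end}; in D→id D, the suffix after D is empty (adds nothing new). Thus FOLLOW(D) = {$, end}.

{$, end, id}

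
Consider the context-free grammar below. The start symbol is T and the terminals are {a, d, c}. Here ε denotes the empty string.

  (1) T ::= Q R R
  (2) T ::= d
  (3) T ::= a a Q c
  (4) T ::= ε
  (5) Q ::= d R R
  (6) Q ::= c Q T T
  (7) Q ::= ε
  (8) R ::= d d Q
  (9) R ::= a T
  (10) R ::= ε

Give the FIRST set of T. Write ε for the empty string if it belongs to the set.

FIRST(Q): from Q::=d R R we get {d}; from Q::=c Q T T we get {c}; from Q::=ε we get {ε}. So FIRST(Q) = {ε, c, d}.
FIRST(R): from R::=d d Q we get {d}; from R::=a T we get {a}; from R::=ε we get {ε}. So FIRST(R) = {ε, a, d}.
FIRST(T): from T::=Q R R we get {ε, a, c, d}; from T::=d we get {d}; from T::=a a Q c we get {a}; from T::=ε we get {ε}. So FIRST(T) = {ε, a, c, d}.

{ε, a, c, d}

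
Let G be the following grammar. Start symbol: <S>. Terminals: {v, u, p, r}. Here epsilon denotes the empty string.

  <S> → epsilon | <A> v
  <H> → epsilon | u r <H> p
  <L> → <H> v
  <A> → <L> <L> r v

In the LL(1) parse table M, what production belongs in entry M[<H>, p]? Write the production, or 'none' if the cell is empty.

<H> → epsilon

FIRST(<H>): from <H>→epsilon we get {epsilon}; from <H>→u r <H> p we get {u}. So FIRST(<H>) = {epsilon, u}.
FIRST(<L>): from <L>→<H> v we get {u, v}. So FIRST(<L>) = {u, v}.
FIRST(<A>): from <A>→<L> <L> r v we get {u, v}. So FIRST(<A>) = {u, v}.
FIRST(<S>): from <S>→epsilon we get {epsilon}; from <S>→<A> v we get {u, v}. So FIRST(<S>) = {epsilon, u, v}.
FOLLOW(<S>) includes $ since <S> is the start symbol.
FOLLOW(<H>): in <H>→u r <H> p, <H> is followed by p with FIRST {p}; in <L>→<H> v, <H> is followed by v with FIRST {v}. Thus FOLLOW(<H>) = {p, v}.
For <H> → epsilon: FIRST(epsilon) = {epsilon}, so it goes in M[<H>, t] for t ∈ {}; since epsilon ∈ FIRST, also for every t ∈ FOLLOW(<H>) = {p, v}.
For <H> → u r <H> p: FIRST(u r <H> p) = {u}, so it goes in M[<H>, t] for t ∈ {u}.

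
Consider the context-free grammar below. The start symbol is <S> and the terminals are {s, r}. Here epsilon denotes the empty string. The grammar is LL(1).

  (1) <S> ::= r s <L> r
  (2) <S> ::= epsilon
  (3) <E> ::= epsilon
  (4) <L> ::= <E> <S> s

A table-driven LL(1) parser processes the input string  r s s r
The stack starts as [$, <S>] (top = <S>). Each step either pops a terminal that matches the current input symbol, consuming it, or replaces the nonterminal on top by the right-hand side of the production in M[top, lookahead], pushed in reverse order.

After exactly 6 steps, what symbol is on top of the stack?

s

     Stack          Input      Action
  1  $ <S>          r s s r $  expand <S> ::= r s <L> r
  2  $ r <L> s r    r s s r $  match r
  3  $ r <L> s      s s r $    match s
  4  $ r <L>        s r $      expand <L> ::= <E> <S> s
  5  $ r s <S> <E>  s r $      expand <E> ::= epsilon
  6  $ r s <S>      s r $      expand <S> ::= epsilon
Stack after step 6: $ r s (top = s).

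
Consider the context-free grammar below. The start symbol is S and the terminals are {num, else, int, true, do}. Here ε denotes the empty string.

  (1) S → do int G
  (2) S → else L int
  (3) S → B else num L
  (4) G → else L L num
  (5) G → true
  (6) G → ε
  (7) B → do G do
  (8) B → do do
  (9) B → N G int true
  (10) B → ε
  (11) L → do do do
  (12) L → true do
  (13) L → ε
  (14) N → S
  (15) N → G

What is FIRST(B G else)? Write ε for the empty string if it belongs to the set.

{do, else, int, true}

FIRST(G): from G→else L L num we get {else}; from G→true we get {true}; from G→ε we get {ε}. So FIRST(G) = {ε, else, true}.
FIRST(L): from L→do do do we get {do}; from L→true do we get {true}; from L→ε we get {ε}. So FIRST(L) = {ε, do, true}.
FIRST(S): from S→do int G we get {do}; from S→else L int we get {else}; from S→B else num L we get {do, else, int, true}. So FIRST(S) = {do, else, int, true}.
FIRST(N): from N→S we get {do, else, int, true}; from N→G we get {ε, else, true}. So FIRST(N) = {ε, do, else, int, true}.
FIRST(B): from B→do G do we get {do}; from B→do do we get {do}; from B→N G int true we get {do, else, int, true}; from B→ε we get {ε}. So FIRST(B) = {ε, do, else, int, true}.
FIRST(B G else): take FIRST of each symbol in turn, carrying on past any symbol whose FIRST contains ε; result {do, else, int, true}.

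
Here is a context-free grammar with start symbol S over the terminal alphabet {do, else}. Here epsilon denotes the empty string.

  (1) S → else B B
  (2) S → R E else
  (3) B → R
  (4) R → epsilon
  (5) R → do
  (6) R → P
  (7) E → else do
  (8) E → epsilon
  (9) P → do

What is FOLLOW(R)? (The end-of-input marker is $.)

FIRST(E) = {epsilon, else}
FIRST(P) = {do}
FIRST(R) = {epsilon, do}  (via P)
FIRST(S) = {do, else}  (via R E else)
FIRST(B) = {epsilon, do}  (via R)
FOLLOW(S) includes $ since S is the start symbol.
FOLLOW(S): S appears on no right-hand side. Thus FOLLOW(S) = {$}.
FOLLOW(B): in S→else B B (occurrence 1), B is followed by B with FIRST {epsilon, do}; in S→else B B (occurrence 1), the suffix after B is nullable, so FOLLOW(B) ⊇ FOLLOW(S) = {$}; in S→else B B (occurrence 2), the suffix after B is empty, so FOLLOW(B) ⊇ FOLLOW(S) = {$}. Thus FOLLOW(B) = {$, do}.
FOLLOW(R): in S→R E else, R is followed by E else with FIRST {else}; in B→R, the suffix after R is empty, so FOLLOW(R) ⊇ FOLLOW(B) = {$, do}. Thus FOLLOW(R) = {$, do, else}.
FOLLOW(E): in S→R E else, E is followed by else with FIRST {else}. Thus FOLLOW(E) = {else}.
FOLLOW(P): in R→P, the suffix after P is empty, so FOLLOW(P) ⊇ FOLLOW(R) = {$, do, else}. Thus FOLLOW(P) = {$, do, else}.

{$, do, else}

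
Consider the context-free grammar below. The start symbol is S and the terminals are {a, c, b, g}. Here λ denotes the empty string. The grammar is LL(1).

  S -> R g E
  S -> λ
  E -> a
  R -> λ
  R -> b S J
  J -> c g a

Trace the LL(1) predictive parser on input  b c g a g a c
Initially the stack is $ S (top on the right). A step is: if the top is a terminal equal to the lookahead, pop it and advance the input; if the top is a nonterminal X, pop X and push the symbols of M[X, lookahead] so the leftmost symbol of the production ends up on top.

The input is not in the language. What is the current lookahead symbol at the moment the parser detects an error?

c

step 1: stack=$ S  input=b c g a g a c $  — expand S -> R g E
step 2: stack=$ E g R  input=b c g a g a c $  — expand R -> b S J
step 3: stack=$ E g J S b  input=b c g a g a c $  — match b
step 4: stack=$ E g J S  input=c g a g a c $  — expand S -> λ
step 5: stack=$ E g J  input=c g a g a c $  — expand J -> c g a
step 6: stack=$ E g a g c  input=c g a g a c $  — match c
step 7: stack=$ E g a g  input=g a g a c $  — match g
step 8: stack=$ E g a  input=a g a c $  — match a
step 9: stack=$ E g  input=g a c $  — match g
step 10: stack=$ E  input=a c $  — expand E -> a
step 11: stack=$ a  input=a c $  — match a
step 12: stack=$  input=c $  — error: stack empty but input remains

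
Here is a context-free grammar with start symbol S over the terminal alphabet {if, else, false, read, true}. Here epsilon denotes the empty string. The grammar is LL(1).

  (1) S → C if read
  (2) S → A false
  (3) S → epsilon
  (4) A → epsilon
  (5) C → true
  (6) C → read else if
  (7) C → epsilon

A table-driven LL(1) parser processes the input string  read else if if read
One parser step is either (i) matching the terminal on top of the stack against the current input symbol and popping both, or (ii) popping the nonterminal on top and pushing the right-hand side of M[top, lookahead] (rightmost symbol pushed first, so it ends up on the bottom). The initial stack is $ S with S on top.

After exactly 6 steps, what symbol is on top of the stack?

read

     Stack                   Input                   Action
  1  $ S                     read else if if read $  expand S → C if read
  2  $ read if C             read else if if read $  expand C → read else if
  3  $ read if if else read  read else if if read $  match read
  4  $ read if if else       else if if read $       match else
  5  $ read if if            if if read $            match if
  6  $ read if               if read $               match if
Stack after step 6: $ read (top = read).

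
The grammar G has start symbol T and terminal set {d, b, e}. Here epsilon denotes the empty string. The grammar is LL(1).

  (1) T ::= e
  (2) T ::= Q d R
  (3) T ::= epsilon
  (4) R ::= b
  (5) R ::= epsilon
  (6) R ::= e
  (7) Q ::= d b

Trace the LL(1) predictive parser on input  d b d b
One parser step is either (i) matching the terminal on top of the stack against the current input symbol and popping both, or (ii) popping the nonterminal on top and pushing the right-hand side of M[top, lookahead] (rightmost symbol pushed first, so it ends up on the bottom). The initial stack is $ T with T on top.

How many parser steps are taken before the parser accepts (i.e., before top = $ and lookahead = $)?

7

step 1: stack=$ T  input=d b d b $  — expand T ::= Q d R
step 2: stack=$ R d Q  input=d b d b $  — expand Q ::= d b
step 3: stack=$ R d b d  input=d b d b $  — match d
step 4: stack=$ R d b  input=b d b $  — match b
step 5: stack=$ R d  input=d b $  — match d
step 6: stack=$ R  input=b $  — expand R ::= b
step 7: stack=$ b  input=b $  — match b
Accept reached after 7 steps.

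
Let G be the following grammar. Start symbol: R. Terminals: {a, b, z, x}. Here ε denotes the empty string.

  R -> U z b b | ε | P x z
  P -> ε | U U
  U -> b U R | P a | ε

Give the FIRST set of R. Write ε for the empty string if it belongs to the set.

{ε, a, b, x, z}

FIRST(R): from R->U z b b we get {a, b, z}; from R->ε we get {ε}; from R->P x z we get {a, b, x}. So FIRST(R) = {ε, a, b, x, z}.
FIRST(P): from P->ε we get {ε}; from P->U U we get {ε, a, b}. So FIRST(P) = {ε, a, b}.
FIRST(U): from U->b U R we get {b}; from U->P a we get {a, b}; from U->ε we get {ε}. So FIRST(U) = {ε, a, b}.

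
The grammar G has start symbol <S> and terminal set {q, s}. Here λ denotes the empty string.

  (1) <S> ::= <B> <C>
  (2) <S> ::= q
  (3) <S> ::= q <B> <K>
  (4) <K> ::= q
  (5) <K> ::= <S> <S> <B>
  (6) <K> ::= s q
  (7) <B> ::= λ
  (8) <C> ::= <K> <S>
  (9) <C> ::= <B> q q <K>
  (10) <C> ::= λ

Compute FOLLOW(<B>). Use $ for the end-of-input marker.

{$, q, s}

FIRST(<B>) = {λ}
FIRST(<S>) = {λ, q, s}  (via <B> <C>)
FIRST(<K>) = {λ, q, s}  (via <S> <S> <B>)
FIRST(<C>) = {λ, q, s}  (via <K> <S>, <B> q q <K>)
FOLLOW(<S>) includes $ since <S> is the start symbol.
FOLLOW(<S>): in <K>::=<S> <S> <B> (occurrence 1), <S> is followed by <S> <B> with FIRST {λ, q, s}; in <K>::=<S> <S> <B> (occurrence 1), the suffix after <S> is nullable, so FOLLOW(<S>) ⊇ FOLLOW(<K>) = {$, q, s}; in <K>::=<S> <S> <B> (occurrence 2), <S> is followed by <B> with FIRST {λ}; in <K>::=<S> <S> <B> (occurrence 2), the suffix after <S> is nullable, so FOLLOW(<S>) ⊇ FOLLOW(<K>) = {$, q, s}; in <C>::=<K> <S>, the suffix after <S> is empty, so FOLLOW(<S>) ⊇ FOLLOW(<C>) = {$, q, s}. Thus FOLLOW(<S>) = {$, q, s}.
FOLLOW(<C>): in <S>::=<B> <C>, the suffix after <C> is empty, so FOLLOW(<C>) ⊇ FOLLOW(<S>) = {$, q, s}. Thus FOLLOW(<C>) = {$, q, s}.
FOLLOW(<K>): in <S>::=q <B> <K>, the suffix after <K> is empty, so FOLLOW(<K>) ⊇ FOLLOW(<S>) = {$, q, s}; in <C>::=<K> <S>, <K> is followed by <S> with FIRST {λ, q, s}; in <C>::=<K> <S>, the suffix after <K> is nullable, so FOLLOW(<K>) ⊇ FOLLOW(<C>) = {$, q, s}; in <C>::=<B> q q <K>, the suffix after <K> is empty, so FOLLOW(<K>) ⊇ FOLLOW(<C>) = {$, q, s}. Thus FOLLOW(<K>) = {$, q, s}.
FOLLOW(<B>): in <S>::=<B> <C>, <B> is followed by <C> with FIRST {λ, q, s}; in <S>::=<B> <C>, the suffix after <B> is nullable, so FOLLOW(<B>) ⊇ FOLLOW(<S>) = {$, q, s}; in <S>::=q <B> <K>, <B> is followed by <K> with FIRST {λ, q, s}; in <S>::=q <B> <K>, the suffix after <B> is nullable, so FOLLOW(<B>) ⊇ FOLLOW(<S>) = {$, q, s}; in <K>::=<S> <S> <B>, the suffix after <B> is empty, so FOLLOW(<B>) ⊇ FOLLOW(<K>) = {$, q, s}; in <C>::=<B> q q <K>, <B> is followed by q q <K> with FIRST {q}. Thus FOLLOW(<B>) = {$, q, s}.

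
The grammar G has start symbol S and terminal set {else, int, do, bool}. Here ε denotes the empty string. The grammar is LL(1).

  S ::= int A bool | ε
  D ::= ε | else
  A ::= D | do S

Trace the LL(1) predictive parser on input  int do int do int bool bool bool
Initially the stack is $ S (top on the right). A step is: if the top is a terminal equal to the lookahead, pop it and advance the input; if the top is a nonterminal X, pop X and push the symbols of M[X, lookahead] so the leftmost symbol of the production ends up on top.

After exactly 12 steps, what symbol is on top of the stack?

      Stack                   Input                               Action
   1  $ S                     int do int do int bool bool bool $  expand S ::= int A bool
   2  $ bool A int            int do int do int bool bool bool $  match int
   3  $ bool A                do int do int bool bool bool $      expand A ::= do S
   4  $ bool S do             do int do int bool bool bool $      match do
   5  $ bool S                int do int bool bool bool $         expand S ::= int A bool
   6  $ bool bool A int       int do int bool bool bool $         match int
   7  $ bool bool A           do int bool bool bool $             expand A ::= do S
   8  $ bool bool S do        do int bool bool bool $             match do
   9  $ bool bool S           int bool bool bool $                expand S ::= int A bool
  10  $ bool bool bool A int  int bool bool bool $                match int
  11  $ bool bool bool A      bool bool bool $                    expand A ::= D
  12  $ bool bool bool D      bool bool bool $                    expand D ::= ε
Stack after step 12: $ bool bool bool (top = bool).

bool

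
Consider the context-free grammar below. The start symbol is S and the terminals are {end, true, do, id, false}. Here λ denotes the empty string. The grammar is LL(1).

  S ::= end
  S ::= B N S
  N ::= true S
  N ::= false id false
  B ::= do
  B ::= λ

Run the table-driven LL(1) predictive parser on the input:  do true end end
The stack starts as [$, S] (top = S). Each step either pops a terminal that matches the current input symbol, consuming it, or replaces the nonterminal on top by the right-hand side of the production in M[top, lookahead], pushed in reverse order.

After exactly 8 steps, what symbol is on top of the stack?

step 1: stack=$ S  input=do true end end $  — expand S ::= B N S
step 2: stack=$ S N B  input=do true end end $  — expand B ::= do
step 3: stack=$ S N do  input=do true end end $  — match do
step 4: stack=$ S N  input=true end end $  — expand N ::= true S
step 5: stack=$ S S true  input=true end end $  — match true
step 6: stack=$ S S  input=end end $  — expand S ::= end
step 7: stack=$ S end  input=end end $  — match end
step 8: stack=$ S  input=end $  — expand S ::= end
Stack after step 8: $ end (top = end).

end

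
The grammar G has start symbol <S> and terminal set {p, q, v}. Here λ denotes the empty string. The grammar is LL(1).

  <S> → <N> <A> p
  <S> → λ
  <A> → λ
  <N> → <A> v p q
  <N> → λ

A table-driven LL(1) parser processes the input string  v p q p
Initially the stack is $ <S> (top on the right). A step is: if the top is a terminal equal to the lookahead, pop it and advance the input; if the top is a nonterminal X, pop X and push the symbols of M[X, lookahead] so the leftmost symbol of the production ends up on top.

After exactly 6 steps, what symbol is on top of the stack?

step 1: stack=$ <S>  input=v p q p $  — expand <S> → <N> <A> p
step 2: stack=$ p <A> <N>  input=v p q p $  — expand <N> → <A> v p q
step 3: stack=$ p <A> q p v <A>  input=v p q p $  — expand <A> → λ
step 4: stack=$ p <A> q p v  input=v p q p $  — match v
step 5: stack=$ p <A> q p  input=p q p $  — match p
step 6: stack=$ p <A> q  input=q p $  — match q
Stack after step 6: $ p <A> (top = <A>).

<A>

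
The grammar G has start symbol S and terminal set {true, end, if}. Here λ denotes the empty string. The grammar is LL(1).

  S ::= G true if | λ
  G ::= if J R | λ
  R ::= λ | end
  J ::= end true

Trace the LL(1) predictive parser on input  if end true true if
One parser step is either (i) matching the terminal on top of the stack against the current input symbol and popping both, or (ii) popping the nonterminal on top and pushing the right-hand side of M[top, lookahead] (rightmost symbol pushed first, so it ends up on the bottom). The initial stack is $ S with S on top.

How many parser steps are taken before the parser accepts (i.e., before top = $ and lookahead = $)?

     Stack                 Input                  Action
  1  $ S                   if end true true if $  expand S ::= G true if
  2  $ if true G           if end true true if $  expand G ::= if J R
  3  $ if true R J if      if end true true if $  match if
  4  $ if true R J         end true true if $     expand J ::= end true
  5  $ if true R true end  end true true if $     match end
  6  $ if true R true      true true if $         match true
  7  $ if true R           true if $              expand R ::= λ
  8  $ if true             true if $              match true
  9  $ if                  if $                   match if
Accept reached after 9 steps.

9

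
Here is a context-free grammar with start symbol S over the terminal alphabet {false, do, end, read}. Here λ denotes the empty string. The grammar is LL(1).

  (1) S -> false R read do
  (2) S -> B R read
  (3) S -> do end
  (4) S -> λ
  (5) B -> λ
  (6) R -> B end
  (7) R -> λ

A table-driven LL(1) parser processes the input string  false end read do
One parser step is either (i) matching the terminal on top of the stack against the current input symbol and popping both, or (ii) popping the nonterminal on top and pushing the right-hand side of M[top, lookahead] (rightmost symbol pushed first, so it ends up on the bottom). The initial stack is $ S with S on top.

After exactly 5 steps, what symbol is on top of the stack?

step 1: stack=$ S  input=false end read do $  — expand S -> false R read do
step 2: stack=$ do read R false  input=false end read do $  — match false
step 3: stack=$ do read R  input=end read do $  — expand R -> B end
step 4: stack=$ do read end B  input=end read do $  — expand B -> λ
step 5: stack=$ do read end  input=end read do $  — match end
Stack after step 5: $ do read (top = read).

read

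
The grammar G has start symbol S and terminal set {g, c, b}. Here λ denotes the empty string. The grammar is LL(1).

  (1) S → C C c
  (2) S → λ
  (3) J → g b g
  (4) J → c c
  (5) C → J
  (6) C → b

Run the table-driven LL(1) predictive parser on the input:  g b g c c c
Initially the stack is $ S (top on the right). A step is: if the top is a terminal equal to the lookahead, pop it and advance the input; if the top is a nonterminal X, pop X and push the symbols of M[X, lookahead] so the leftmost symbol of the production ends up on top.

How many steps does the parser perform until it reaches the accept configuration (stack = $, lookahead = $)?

11

step 1: stack=$ S  input=g b g c c c $  — expand S → C C c
step 2: stack=$ c C C  input=g b g c c c $  — expand C → J
step 3: stack=$ c C J  input=g b g c c c $  — expand J → g b g
step 4: stack=$ c C g b g  input=g b g c c c $  — match g
step 5: stack=$ c C g b  input=b g c c c $  — match b
step 6: stack=$ c C g  input=g c c c $  — match g
step 7: stack=$ c C  input=c c c $  — expand C → J
step 8: stack=$ c J  input=c c c $  — expand J → c c
step 9: stack=$ c c c  input=c c c $  — match c
step 10: stack=$ c c  input=c c $  — match c
step 11: stack=$ c  input=c $  — match c
Accept reached after 11 steps.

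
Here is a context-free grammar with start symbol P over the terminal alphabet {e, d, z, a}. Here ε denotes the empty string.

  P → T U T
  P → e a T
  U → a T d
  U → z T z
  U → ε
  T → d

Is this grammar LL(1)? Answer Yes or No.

Yes

FIRST(P) = {d, e}
FIRST(U) = {ε, a, z}
FIRST(T) = {d}
FOLLOW(P) = {$}
FOLLOW(U) = {d}
FOLLOW(T) = {$, a, d, z}
Each cell of M receives at most one production.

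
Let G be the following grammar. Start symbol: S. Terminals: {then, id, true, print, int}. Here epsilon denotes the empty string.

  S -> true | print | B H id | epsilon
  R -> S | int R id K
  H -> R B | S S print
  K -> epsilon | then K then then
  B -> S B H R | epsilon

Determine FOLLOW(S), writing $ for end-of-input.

{$, id, int, print, true}

FIRST(K): from K->epsilon we get {epsilon}; from K->then K then then we get {then}. So FIRST(K) = {epsilon, then}.
FIRST(S): from S->true we get {true}; from S->print we get {print}; from S->B H id we get {id, int, print, true}; from S->epsilon we get {epsilon}. So FIRST(S) = {epsilon, id, int, print, true}.
FIRST(R): from R->S we get {epsilon, id, int, print, true}; from R->int R id K we get {int}. So FIRST(R) = {epsilon, id, int, print, true}.
FIRST(H): from H->R B we get {epsilon, id, int, print, true}; from H->S S print we get {id, int, print, true}. So FIRST(H) = {epsilon, id, int, print, true}.
FIRST(B): from B->S B H R we get {epsilon, id, int, print, true}; from B->epsilon we get {epsilon}. So FIRST(B) = {epsilon, id, int, print, true}.
FOLLOW(S) includes $ since S is the start symbol.
FOLLOW(S): in R->S, the suffix after S is empty, so FOLLOW(S) ⊇ FOLLOW(R) = {id, int, print, true}; in H->S S print (occurrence 1), S is followed by S print with FIRST {id, int, print, true}; in H->S S print (occurrence 2), S is followed by print with FIRST {print}; in B->S B H R, S is followed by B H R with FIRST {epsilon, id, int, print, true}; in B->S B H R, the suffix after S is nullable, so FOLLOW(S) ⊇ FOLLOW(B) = {id, int, print, true}. Thus FOLLOW(S) = {$, id, int, print, true}.
FOLLOW(R): in R->int R id K, R is followed by id K with FIRST {id}; in H->R B, R is followed by B with FIRST {epsilon, id, int, print, true}; in H->R B, the suffix after R is nullable, so FOLLOW(R) ⊇ FOLLOW(H) = {id, int, print, true}; in B->S B H R, the suffix after R is empty, so FOLLOW(R) ⊇ FOLLOW(B) = {id, int, print, true}. Thus FOLLOW(R) = {id, int, print, true}.
FOLLOW(K): in R->int R id K, the suffix after K is empty, so FOLLOW(K) ⊇ FOLLOW(R) = {id, int, print, true}; in K->then K then then, K is followed by then then with FIRST {then}. Thus FOLLOW(K) = {id, int, print, then, true}.
FOLLOW(H): in S->B H id, H is followed by id with FIRST {id}; in B->S B H R, H is followed by R with FIRST {epsilon, id, int, print, true}; in B->S B H R, the suffix after H is nullable, so FOLLOW(H) ⊇ FOLLOW(B) = {id, int, print, true}. Thus FOLLOW(H) = {id, int, print, true}.
FOLLOW(B): in S->B H id, B is followed by H id with FIRST {id, int, print, true}; in H->R B, the suffix after B is empty, so FOLLOW(B) ⊇ FOLLOW(H) = {id, int, print, true}; in B->S B H R, B is followed by H R with FIRST {epsilon, id, int, print, true}; in B->S B H R, the suffix after B is nullable (adds nothing new). Thus FOLLOW(B) = {id, int, print, true}.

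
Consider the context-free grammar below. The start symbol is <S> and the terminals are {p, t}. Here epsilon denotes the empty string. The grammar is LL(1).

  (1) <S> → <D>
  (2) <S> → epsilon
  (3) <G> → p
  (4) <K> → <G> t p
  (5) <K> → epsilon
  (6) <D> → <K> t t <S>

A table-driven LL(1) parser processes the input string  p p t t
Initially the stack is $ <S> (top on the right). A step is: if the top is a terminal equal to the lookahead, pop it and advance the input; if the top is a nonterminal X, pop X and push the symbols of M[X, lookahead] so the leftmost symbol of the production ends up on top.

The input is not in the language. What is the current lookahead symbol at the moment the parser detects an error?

p

     Stack              Input      Action
  1  $ <S>              p p t t $  expand <S> → <D>
  2  $ <D>              p p t t $  expand <D> → <K> t t <S>
  3  $ <S> t t <K>      p p t t $  expand <K> → <G> t p
  4  $ <S> t t p t <G>  p p t t $  expand <G> → p
  5  $ <S> t t p t p    p p t t $  match p
  6  $ <S> t t p t      p t t $    error: top is terminal t but lookahead is p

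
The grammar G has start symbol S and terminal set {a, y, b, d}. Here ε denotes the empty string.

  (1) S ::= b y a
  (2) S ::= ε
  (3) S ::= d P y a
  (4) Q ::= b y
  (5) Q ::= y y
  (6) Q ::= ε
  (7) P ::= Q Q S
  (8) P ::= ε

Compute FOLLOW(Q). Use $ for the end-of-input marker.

{b, d, y}

FIRST(S): from S::=b y a we get {b}; from S::=ε we get {ε}; from S::=d P y a we get {d}. So FIRST(S) = {ε, b, d}.
FIRST(Q): from Q::=b y we get {b}; from Q::=y y we get {y}; from Q::=ε we get {ε}. So FIRST(Q) = {ε, b, y}.
FIRST(P): from P::=Q Q S we get {ε, b, d, y}; from P::=ε we get {ε}. So FIRST(P) = {ε, b, d, y}.
FOLLOW(S) includes $ since S is the start symbol.
FOLLOW(P): in S::=d P y a, P is followed by y a with FIRST {y}. Thus FOLLOW(P) = {y}.
FOLLOW(S): in P::=Q Q S, the suffix after S is empty, so FOLLOW(S) ⊇ FOLLOW(P) = {y}. Thus FOLLOW(S) = {$, y}.
FOLLOW(Q): in P::=Q Q S (occurrence 1), Q is followed by Q S with FIRST {ε, b, d, y}; in P::=Q Q S (occurrence 1), the suffix after Q is nullable, so FOLLOW(Q) ⊇ FOLLOW(P) = {y}; in P::=Q Q S (occurrence 2), Q is followed by S with FIRST {ε, b, d}; in P::=Q Q S (occurrence 2), the suffix after Q is nullable, so FOLLOW(Q) ⊇ FOLLOW(P) = {y}. Thus FOLLOW(Q) = {b, d, y}.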